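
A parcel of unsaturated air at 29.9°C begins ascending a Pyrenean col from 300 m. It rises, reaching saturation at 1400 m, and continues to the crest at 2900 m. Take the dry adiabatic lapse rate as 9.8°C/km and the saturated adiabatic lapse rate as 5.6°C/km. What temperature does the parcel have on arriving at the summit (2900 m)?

From 300 m to 1400 m (dry): cools by 9.8 × 1.1 = 10.78°C, giving 19.12°C.
From 1400 m to 2900 m (saturated): cools by 5.6 × 1.5 = 8.4°C, giving 10.72°C.

10.72°C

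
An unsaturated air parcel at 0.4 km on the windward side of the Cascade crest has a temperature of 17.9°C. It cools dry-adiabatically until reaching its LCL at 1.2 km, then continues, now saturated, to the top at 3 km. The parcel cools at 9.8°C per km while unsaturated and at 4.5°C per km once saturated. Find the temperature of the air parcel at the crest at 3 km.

From 400 m to 1200 m (dry): cools by 9.8 × 0.8 = 7.84°C, giving 10.06°C.
From 1200 m to 3000 m (saturated): cools by 4.5 × 1.8 = 8.1°C, giving 1.96°C.

1.96°C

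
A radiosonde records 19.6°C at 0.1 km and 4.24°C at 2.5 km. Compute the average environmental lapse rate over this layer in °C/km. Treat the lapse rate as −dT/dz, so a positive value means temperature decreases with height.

Γ = −ΔT/Δz = (19.6 − 4.24) / (2500 − 100) m
  = 15.36°C / 2.4 km = 6.4°C/km

6.4°C/km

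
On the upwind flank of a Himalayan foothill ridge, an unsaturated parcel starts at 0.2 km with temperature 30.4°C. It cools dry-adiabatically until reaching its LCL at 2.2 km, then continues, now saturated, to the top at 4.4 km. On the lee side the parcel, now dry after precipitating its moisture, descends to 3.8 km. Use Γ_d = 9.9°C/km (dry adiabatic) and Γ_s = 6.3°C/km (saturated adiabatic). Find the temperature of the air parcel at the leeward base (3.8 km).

Dry to 2200 m: -9.9 × 2 km = -19.8°C, so T = 10.6°C.
Saturated to 4400 m: -6.3 × 2.2 km = -13.86°C, so T = -3.26°C.
Dry descent to 3800 m: +9.9 × 0.6 km = +5.94°C, so T = 2.68°C.

2.68°C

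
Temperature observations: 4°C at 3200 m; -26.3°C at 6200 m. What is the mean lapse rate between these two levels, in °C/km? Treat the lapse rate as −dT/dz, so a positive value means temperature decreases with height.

10.1°C/km

Γ = −ΔT/Δz = (4 − (-26.3)) / (6200 − 3200) m
  = 30.3°C / 3 km = 10.1°C/km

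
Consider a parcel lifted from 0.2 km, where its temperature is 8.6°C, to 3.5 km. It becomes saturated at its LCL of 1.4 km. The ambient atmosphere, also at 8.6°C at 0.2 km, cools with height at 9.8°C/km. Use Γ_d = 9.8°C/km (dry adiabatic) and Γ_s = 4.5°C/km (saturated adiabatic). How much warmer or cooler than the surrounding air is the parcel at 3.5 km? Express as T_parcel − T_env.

+11.13°C (parcel warmer than environment)

Parcel:
  200–1400 m, dry: Δz = 1.2 km ⇒ ΔT = -11.76°C; T = -3.16°C
  1400–3500 m, saturated: Δz = 2.1 km ⇒ ΔT = -9.45°C; T = -12.61°C
Environment:
  200–3500 m, environment: Δz = 3.3 km ⇒ ΔT = -32.34°C; T = -23.74°C
T_parcel − T_env = -12.61 − (-23.74) = +11.13°C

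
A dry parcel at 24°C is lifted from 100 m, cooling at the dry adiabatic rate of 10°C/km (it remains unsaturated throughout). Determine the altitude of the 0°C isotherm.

2500 m

Height above start = (24 − 0) / 10 = 2.4 km
Altitude = 100 m + 2400 m = 2500 m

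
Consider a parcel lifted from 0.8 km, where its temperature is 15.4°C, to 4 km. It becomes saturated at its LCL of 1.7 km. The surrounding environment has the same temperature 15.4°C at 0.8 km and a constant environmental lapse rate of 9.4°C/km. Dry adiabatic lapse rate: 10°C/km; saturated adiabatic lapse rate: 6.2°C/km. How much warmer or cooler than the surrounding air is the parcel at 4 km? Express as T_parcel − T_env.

+6.82°C (parcel warmer than environment)

Parcel:
  800–1700 m, dry: Δz = 0.9 km ⇒ ΔT = -9°C; T = 6.4°C
  1700–4000 m, saturated: Δz = 2.3 km ⇒ ΔT = -14.26°C; T = -7.86°C
Environment:
  800–4000 m, environment: Δz = 3.2 km ⇒ ΔT = -30.08°C; T = -14.68°C
T_parcel − T_env = -7.86 − (-14.68) = +6.82°C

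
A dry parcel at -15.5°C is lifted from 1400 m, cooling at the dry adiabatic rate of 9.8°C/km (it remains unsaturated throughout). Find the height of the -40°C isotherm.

Height above start = (-15.5 − (-40)) / 9.8 = 2.5 km
Altitude = 1400 m + 2500 m = 3900 m

3900 m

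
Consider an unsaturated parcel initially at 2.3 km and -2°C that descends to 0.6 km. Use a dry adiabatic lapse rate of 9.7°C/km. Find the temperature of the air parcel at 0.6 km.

14.49°C

2300–600 m, dry adiabatic: Δz = 1.7 km ⇒ ΔT = +16.49°C; T = 14.49°C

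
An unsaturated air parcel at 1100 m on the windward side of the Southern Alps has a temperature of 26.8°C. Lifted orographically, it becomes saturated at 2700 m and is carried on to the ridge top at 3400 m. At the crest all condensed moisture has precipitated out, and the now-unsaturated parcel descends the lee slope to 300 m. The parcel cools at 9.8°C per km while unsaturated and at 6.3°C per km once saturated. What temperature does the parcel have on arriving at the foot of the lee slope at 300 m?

1100 → 2700 m (dry, 9.8°C/km): ΔT = -9.8 × 1.6 = -15.68°C → T = 11.12°C
2700 → 3400 m (saturated, 6.3°C/km): ΔT = -6.3 × 0.7 = -4.41°C → T = 6.71°C
3400 → 300 m (dry descent, 9.8°C/km): ΔT = +9.8 × 3.1 = +30.38°C → T = 37.09°C

37.09°C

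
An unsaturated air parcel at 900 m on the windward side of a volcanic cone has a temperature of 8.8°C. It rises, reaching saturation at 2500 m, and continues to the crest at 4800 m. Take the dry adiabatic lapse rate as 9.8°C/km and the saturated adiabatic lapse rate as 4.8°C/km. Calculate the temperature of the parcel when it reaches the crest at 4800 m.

-17.92°C

900 → 2500 m (dry, 9.8°C/km): ΔT = -9.8 × 1.6 = -15.68°C → T = -6.88°C
2500 → 4800 m (saturated, 4.8°C/km): ΔT = -4.8 × 2.3 = -11.04°C → T = -17.92°C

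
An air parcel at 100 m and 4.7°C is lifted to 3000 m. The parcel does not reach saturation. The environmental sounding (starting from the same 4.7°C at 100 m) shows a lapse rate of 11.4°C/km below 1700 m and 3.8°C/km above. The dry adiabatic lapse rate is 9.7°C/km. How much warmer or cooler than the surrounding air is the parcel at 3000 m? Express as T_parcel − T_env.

Parcel:
  100–3000 m, dry: Δz = 2.9 km ⇒ ΔT = -28.13°C; T = -23.43°C
Environment:
  100–1700 m, environment, lower layer: Δz = 1.6 km ⇒ ΔT = -18.24°C; T = -13.54°C
  1700–3000 m, environment, upper layer: Δz = 1.3 km ⇒ ΔT = -4.94°C; T = -18.48°C
T_parcel − T_env = -23.43 − (-18.48) = -4.95°C

-4.95°C (parcel cooler than environment)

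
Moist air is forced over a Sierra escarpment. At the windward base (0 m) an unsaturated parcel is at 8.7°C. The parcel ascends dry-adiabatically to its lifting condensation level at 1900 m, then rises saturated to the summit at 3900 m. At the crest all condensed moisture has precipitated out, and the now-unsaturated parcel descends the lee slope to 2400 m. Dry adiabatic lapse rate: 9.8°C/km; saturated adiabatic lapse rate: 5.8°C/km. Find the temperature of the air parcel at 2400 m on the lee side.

-6.82°C

Dry to 1900 m: -9.8 × 1.9 km = -18.62°C, so T = -9.92°C.
Saturated to 3900 m: -5.8 × 2 km = -11.6°C, so T = -21.52°C.
Dry descent to 2400 m: +9.8 × 1.5 km = +14.7°C, so T = -6.82°C.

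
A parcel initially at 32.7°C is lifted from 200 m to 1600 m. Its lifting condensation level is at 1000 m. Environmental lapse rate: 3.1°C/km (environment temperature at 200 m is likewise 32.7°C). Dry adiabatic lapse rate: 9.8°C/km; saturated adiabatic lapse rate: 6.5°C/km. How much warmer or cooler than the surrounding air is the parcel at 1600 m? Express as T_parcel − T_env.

Parcel:
  200 → 1000 m (dry, 9.8°C/km): ΔT = -9.8 × 0.8 = -7.84°C → T = 24.86°C
  1000 → 1600 m (saturated, 6.5°C/km): ΔT = -6.5 × 0.6 = -3.9°C → T = 20.96°C
Environment:
  200 → 1600 m (environment, 3.1°C/km): ΔT = -3.1 × 1.4 = -4.34°C → T = 28.36°C
T_parcel − T_env = 20.96 − 28.36 = -7.4°C

-7.4°C (parcel cooler than environment)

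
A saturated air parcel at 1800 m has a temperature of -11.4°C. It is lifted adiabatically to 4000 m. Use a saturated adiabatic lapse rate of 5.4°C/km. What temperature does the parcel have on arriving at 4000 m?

-23.28°C

1800 → 4000 m (saturated adiabatic, 5.4°C/km): ΔT = -5.4 × 2.2 = -11.88°C → T = -23.28°C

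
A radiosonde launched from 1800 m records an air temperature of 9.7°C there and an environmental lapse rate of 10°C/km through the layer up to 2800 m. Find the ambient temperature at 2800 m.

-0.3°C

Environmental to 2800 m: -10 × 1 km = -10°C, so T = -0.3°C.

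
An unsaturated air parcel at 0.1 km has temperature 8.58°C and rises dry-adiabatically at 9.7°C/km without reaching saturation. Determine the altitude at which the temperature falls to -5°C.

Height above start = (8.58 − (-5)) / 9.7 = 1.4 km
Altitude = 100 m + 1400 m = 1500 m

1.5 km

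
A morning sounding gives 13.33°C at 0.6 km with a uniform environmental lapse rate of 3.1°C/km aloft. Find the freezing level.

4.9 km

Height above start = (13.33 − 0) / 3.1 = 4.3 km
Altitude = 600 m + 4300 m = 4900 m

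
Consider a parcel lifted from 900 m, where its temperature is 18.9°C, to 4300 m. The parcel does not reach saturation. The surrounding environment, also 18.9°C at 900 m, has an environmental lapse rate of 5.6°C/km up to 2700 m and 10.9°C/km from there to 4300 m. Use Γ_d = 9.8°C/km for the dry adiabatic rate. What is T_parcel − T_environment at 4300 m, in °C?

Parcel:
  900 → 4300 m (dry, 9.8°C/km): ΔT = -9.8 × 3.4 = -33.32°C → T = -14.42°C
Environment:
  900 → 2700 m (environment, lower layer, 5.6°C/km): ΔT = -5.6 × 1.8 = -10.08°C → T = 8.82°C
  2700 → 4300 m (environment, upper layer, 10.9°C/km): ΔT = -10.9 × 1.6 = -17.44°C → T = -8.62°C
T_parcel − T_env = -14.42 − (-8.62) = -5.8°C

-5.8°C (parcel cooler than environment)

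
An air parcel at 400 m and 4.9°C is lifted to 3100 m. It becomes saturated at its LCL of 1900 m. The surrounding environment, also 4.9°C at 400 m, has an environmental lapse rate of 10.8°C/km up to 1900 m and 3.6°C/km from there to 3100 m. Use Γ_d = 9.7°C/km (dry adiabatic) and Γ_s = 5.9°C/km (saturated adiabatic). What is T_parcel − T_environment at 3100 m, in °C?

Parcel:
  From 400 m to 1900 m (dry): cools by 9.7 × 1.5 = 14.55°C, giving -9.65°C.
  From 1900 m to 3100 m (saturated): cools by 5.9 × 1.2 = 7.08°C, giving -16.73°C.
Environment:
  From 400 m to 1900 m (environment, lower layer): cools by 10.8 × 1.5 = 16.2°C, giving -11.3°C.
  From 1900 m to 3100 m (environment, upper layer): cools by 3.6 × 1.2 = 4.32°C, giving -15.62°C.
T_parcel − T_env = -16.73 − (-15.62) = -1.11°C

-1.11°C (parcel cooler than environment)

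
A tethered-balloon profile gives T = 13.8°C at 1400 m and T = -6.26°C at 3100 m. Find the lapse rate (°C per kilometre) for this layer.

11.8°C/km

Γ = −ΔT/Δz = (13.8 − (-6.26)) / (3100 − 1400) m
  = 20.06°C / 1.7 km = 11.8°C/km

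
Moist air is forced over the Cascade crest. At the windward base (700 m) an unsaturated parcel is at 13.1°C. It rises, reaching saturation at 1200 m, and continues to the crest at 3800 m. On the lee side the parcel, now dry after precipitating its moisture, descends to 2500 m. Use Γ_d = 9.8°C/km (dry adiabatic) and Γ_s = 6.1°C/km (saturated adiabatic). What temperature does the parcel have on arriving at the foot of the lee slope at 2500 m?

700–1200 m, dry: Δz = 0.5 km ⇒ ΔT = -4.9°C; T = 8.2°C
1200–3800 m, saturated: Δz = 2.6 km ⇒ ΔT = -15.86°C; T = -7.66°C
3800–2500 m, dry descent: Δz = 1.3 km ⇒ ΔT = +12.74°C; T = 5.08°C

5.08°C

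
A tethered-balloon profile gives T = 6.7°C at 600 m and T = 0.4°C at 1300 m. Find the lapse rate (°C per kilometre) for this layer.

9°C/km

Γ = −ΔT/Δz = (6.7 − 0.4) / (1300 − 600) m
  = 6.3°C / 0.7 km = 9°C/km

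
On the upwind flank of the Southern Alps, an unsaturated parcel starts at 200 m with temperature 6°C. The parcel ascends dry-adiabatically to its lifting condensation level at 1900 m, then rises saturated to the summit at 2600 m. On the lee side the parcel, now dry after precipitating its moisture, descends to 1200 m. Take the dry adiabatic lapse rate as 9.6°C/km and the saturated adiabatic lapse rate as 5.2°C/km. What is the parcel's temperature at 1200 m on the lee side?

-0.52°C

From 200 m to 1900 m (dry): cools by 9.6 × 1.7 = 16.32°C, giving -10.32°C.
From 1900 m to 2600 m (saturated): cools by 5.2 × 0.7 = 3.64°C, giving -13.96°C.
From 2600 m to 1200 m (dry descent): warms by 9.6 × 1.4 = 13.44°C, giving -0.52°C.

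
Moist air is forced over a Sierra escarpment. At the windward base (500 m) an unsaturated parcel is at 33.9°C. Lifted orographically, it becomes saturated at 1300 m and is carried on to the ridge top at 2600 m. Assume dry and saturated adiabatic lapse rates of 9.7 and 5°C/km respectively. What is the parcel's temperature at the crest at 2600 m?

500 → 1300 m (dry, 9.7°C/km): ΔT = -9.7 × 0.8 = -7.76°C → T = 26.14°C
1300 → 2600 m (saturated, 5°C/km): ΔT = -5 × 1.3 = -6.5°C → T = 19.64°C

19.64°C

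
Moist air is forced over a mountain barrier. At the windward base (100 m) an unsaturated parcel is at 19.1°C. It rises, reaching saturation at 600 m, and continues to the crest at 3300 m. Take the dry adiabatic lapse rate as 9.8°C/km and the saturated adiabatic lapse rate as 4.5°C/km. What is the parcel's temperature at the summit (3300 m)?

2.05°C

From 100 m to 600 m (dry): cools by 9.8 × 0.5 = 4.9°C, giving 14.2°C.
From 600 m to 3300 m (saturated): cools by 4.5 × 2.7 = 12.15°C, giving 2.05°C.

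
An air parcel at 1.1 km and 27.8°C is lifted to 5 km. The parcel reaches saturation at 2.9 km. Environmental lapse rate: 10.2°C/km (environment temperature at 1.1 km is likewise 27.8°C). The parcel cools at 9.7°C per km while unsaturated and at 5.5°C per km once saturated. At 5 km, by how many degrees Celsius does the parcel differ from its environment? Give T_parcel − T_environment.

+10.77°C (parcel warmer than environment)

Parcel:
  1100 → 2900 m (dry, 9.7°C/km): ΔT = -9.7 × 1.8 = -17.46°C → T = 10.34°C
  2900 → 5000 m (saturated, 5.5°C/km): ΔT = -5.5 × 2.1 = -11.55°C → T = -1.21°C
Environment:
  1100 → 5000 m (environment, 10.2°C/km): ΔT = -10.2 × 3.9 = -39.78°C → T = -11.98°C
T_parcel − T_env = -1.21 − (-11.98) = +10.77°C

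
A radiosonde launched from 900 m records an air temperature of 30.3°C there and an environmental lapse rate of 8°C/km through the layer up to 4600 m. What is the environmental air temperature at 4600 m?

0.7°C

900 → 4600 m (environmental, 8°C/km): ΔT = -8 × 3.7 = -29.6°C → T = 0.7°C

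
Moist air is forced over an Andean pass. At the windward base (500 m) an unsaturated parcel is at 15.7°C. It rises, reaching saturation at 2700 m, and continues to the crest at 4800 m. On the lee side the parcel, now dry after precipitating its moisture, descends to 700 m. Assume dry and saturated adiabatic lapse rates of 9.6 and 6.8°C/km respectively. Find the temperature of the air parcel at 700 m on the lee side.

From 500 m to 2700 m (dry): cools by 9.6 × 2.2 = 21.12°C, giving -5.42°C.
From 2700 m to 4800 m (saturated): cools by 6.8 × 2.1 = 14.28°C, giving -19.7°C.
From 4800 m to 700 m (dry descent): warms by 9.6 × 4.1 = 39.36°C, giving 19.66°C.

19.66°C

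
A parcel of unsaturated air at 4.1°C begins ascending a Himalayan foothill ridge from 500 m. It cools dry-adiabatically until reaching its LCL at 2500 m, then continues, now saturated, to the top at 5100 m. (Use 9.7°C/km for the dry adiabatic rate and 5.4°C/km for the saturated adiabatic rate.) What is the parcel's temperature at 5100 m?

500–2500 m, dry: Δz = 2 km ⇒ ΔT = -19.4°C; T = -15.3°C
2500–5100 m, saturated: Δz = 2.6 km ⇒ ΔT = -14.04°C; T = -29.34°C

-29.34°C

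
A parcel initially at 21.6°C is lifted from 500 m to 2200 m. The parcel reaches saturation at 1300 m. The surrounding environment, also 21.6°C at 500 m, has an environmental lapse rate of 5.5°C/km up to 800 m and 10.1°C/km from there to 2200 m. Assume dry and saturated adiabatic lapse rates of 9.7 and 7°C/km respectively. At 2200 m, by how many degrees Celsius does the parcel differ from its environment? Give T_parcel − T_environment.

+1.73°C (parcel warmer than environment)

Parcel:
  Dry to 1300 m: -9.7 × 0.8 km = -7.76°C, so T = 13.84°C.
  Saturated to 2200 m: -7 × 0.9 km = -6.3°C, so T = 7.54°C.
Environment:
  Environment, lower layer to 800 m: -5.5 × 0.3 km = -1.65°C, so T = 19.95°C.
  Environment, upper layer to 2200 m: -10.1 × 1.4 km = -14.14°C, so T = 5.81°C.
T_parcel − T_env = 7.54 − 5.81 = +1.73°C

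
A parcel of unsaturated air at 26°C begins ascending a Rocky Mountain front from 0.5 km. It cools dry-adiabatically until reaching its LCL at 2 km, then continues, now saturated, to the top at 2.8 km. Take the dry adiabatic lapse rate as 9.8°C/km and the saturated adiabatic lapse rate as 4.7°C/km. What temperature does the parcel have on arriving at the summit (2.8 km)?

500 → 2000 m (dry, 9.8°C/km): ΔT = -9.8 × 1.5 = -14.7°C → T = 11.3°C
2000 → 2800 m (saturated, 4.7°C/km): ΔT = -4.7 × 0.8 = -3.76°C → T = 7.54°C

7.54°C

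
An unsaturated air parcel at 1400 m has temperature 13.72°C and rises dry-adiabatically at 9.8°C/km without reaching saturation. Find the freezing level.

Height above start = (13.72 − 0) / 9.8 = 1.4 km
Altitude = 1400 m + 1400 m = 2800 m

2800 m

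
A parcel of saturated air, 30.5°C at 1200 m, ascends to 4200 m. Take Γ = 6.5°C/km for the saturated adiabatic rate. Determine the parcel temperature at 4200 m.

From 1200 m to 4200 m (saturated adiabatic): cools by 6.5 × 3 = 19.5°C, giving 11°C.

11°C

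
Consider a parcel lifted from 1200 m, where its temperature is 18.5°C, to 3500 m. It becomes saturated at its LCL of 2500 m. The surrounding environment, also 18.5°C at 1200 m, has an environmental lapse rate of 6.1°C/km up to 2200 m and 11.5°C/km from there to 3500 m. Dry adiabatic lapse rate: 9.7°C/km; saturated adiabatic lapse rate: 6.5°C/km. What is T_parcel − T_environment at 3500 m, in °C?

+1.94°C (parcel warmer than environment)

Parcel:
  1200 → 2500 m (dry, 9.7°C/km): ΔT = -9.7 × 1.3 = -12.61°C → T = 5.89°C
  2500 → 3500 m (saturated, 6.5°C/km): ΔT = -6.5 × 1 = -6.5°C → T = -0.61°C
Environment:
  1200 → 2200 m (environment, lower layer, 6.1°C/km): ΔT = -6.1 × 1 = -6.1°C → T = 12.4°C
  2200 → 3500 m (environment, upper layer, 11.5°C/km): ΔT = -11.5 × 1.3 = -14.95°C → T = -2.55°C
T_parcel − T_env = -0.61 − (-2.55) = +1.94°C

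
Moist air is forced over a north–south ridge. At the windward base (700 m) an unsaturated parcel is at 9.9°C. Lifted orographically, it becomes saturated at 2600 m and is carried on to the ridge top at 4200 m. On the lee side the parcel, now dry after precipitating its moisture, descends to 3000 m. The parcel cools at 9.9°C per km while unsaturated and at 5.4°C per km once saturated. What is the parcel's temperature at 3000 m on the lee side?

From 700 m to 2600 m (dry): cools by 9.9 × 1.9 = 18.81°C, giving -8.91°C.
From 2600 m to 4200 m (saturated): cools by 5.4 × 1.6 = 8.64°C, giving -17.55°C.
From 4200 m to 3000 m (dry descent): warms by 9.9 × 1.2 = 11.88°C, giving -5.67°C.

-5.67°C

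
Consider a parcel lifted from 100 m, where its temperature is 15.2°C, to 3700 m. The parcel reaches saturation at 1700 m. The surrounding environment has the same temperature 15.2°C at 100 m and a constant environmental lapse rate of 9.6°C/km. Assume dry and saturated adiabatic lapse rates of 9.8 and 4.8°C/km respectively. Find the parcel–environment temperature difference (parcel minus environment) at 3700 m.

+9.28°C (parcel warmer than environment)

Parcel:
  100–1700 m, dry: Δz = 1.6 km ⇒ ΔT = -15.68°C; T = -0.48°C
  1700–3700 m, saturated: Δz = 2 km ⇒ ΔT = -9.6°C; T = -10.08°C
Environment:
  100–3700 m, environment: Δz = 3.6 km ⇒ ΔT = -34.56°C; T = -19.36°C
T_parcel − T_env = -10.08 − (-19.36) = +9.28°C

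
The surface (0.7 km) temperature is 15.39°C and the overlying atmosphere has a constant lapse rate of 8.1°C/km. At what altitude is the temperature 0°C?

2.6 km

Height above start = (15.39 − 0) / 8.1 = 1.9 km
Altitude = 700 m + 1900 m = 2600 m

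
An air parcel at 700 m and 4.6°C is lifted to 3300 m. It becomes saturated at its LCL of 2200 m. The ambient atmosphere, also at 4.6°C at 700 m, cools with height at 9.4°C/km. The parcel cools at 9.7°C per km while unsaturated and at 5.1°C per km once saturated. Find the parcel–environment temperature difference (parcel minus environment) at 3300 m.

+4.28°C (parcel warmer than environment)

Parcel:
  700–2200 m, dry: Δz = 1.5 km ⇒ ΔT = -14.55°C; T = -9.95°C
  2200–3300 m, saturated: Δz = 1.1 km ⇒ ΔT = -5.61°C; T = -15.56°C
Environment:
  700–3300 m, environment: Δz = 2.6 km ⇒ ΔT = -24.44°C; T = -19.84°C
T_parcel − T_env = -15.56 − (-19.84) = +4.28°C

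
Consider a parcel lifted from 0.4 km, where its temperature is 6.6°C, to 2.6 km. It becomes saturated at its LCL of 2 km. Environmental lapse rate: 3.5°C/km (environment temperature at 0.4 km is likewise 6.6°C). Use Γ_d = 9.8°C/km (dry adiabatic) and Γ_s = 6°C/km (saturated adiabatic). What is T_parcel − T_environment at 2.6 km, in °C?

-11.58°C (parcel cooler than environment)

Parcel:
  400–2000 m, dry: Δz = 1.6 km ⇒ ΔT = -15.68°C; T = -9.08°C
  2000–2600 m, saturated: Δz = 0.6 km ⇒ ΔT = -3.6°C; T = -12.68°C
Environment:
  400–2600 m, environment: Δz = 2.2 km ⇒ ΔT = -7.7°C; T = -1.1°C
T_parcel − T_env = -12.68 − (-1.1) = -11.58°C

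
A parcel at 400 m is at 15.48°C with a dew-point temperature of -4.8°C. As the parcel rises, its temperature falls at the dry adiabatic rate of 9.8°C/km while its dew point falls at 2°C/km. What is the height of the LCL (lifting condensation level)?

3000 m

T and T_d converge at 9.8 − 2 = 7.8°C per km
Height above start = (15.48 − (-4.8)) / 7.8 = 2.6 km
LCL altitude = 400 m + 2600 m = 3000 m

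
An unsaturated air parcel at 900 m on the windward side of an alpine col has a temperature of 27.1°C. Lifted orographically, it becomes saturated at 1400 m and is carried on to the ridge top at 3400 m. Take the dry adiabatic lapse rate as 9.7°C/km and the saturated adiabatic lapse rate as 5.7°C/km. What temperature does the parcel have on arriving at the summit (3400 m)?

From 900 m to 1400 m (dry): cools by 9.7 × 0.5 = 4.85°C, giving 22.25°C.
From 1400 m to 3400 m (saturated): cools by 5.7 × 2 = 11.4°C, giving 10.85°C.

10.85°C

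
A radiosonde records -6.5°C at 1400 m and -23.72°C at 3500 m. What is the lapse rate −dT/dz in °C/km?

8.2°C/km

Γ = −ΔT/Δz = (-6.5 − (-23.72)) / (3500 − 1400) m
  = 17.22°C / 2.1 km = 8.2°C/km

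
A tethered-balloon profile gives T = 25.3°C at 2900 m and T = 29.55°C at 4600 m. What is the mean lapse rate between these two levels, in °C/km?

Γ = −ΔT/Δz = (25.3 − 29.55) / (4600 − 2900) m
  = -4.25°C / 1.7 km = -2.5°C/km

-2.5°C/km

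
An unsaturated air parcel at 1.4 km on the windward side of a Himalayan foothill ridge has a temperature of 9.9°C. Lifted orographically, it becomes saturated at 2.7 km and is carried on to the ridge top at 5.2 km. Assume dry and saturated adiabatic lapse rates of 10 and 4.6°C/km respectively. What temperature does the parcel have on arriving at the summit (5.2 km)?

From 1400 m to 2700 m (dry): cools by 10 × 1.3 = 13°C, giving -3.1°C.
From 2700 m to 5200 m (saturated): cools by 4.6 × 2.5 = 11.5°C, giving -14.6°C.

-14.6°C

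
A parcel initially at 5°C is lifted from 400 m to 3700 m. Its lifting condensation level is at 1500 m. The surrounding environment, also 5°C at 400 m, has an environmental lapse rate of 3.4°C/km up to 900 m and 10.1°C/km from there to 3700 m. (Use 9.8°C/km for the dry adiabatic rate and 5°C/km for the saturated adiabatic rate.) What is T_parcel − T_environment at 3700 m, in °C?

Parcel:
  400–1500 m, dry: Δz = 1.1 km ⇒ ΔT = -10.78°C; T = -5.78°C
  1500–3700 m, saturated: Δz = 2.2 km ⇒ ΔT = -11°C; T = -16.78°C
Environment:
  400–900 m, environment, lower layer: Δz = 0.5 km ⇒ ΔT = -1.7°C; T = 3.3°C
  900–3700 m, environment, upper layer: Δz = 2.8 km ⇒ ΔT = -28.28°C; T = -24.98°C
T_parcel − T_env = -16.78 − (-24.98) = +8.2°C

+8.2°C (parcel warmer than environment)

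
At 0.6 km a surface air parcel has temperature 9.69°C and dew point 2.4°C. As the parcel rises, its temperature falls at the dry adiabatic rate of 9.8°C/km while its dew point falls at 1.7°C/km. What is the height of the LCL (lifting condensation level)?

T and T_d converge at 9.8 − 1.7 = 8.1°C per km
Height above start = (9.69 − 2.4) / 8.1 = 0.9 km
LCL altitude = 600 m + 900 m = 1500 m

1.5 km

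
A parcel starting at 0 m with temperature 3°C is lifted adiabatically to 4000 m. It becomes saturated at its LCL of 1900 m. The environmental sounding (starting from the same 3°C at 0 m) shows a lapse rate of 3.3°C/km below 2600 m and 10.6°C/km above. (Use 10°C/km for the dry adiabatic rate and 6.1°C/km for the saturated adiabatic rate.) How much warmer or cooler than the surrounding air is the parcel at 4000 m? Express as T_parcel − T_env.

Parcel:
  0–1900 m, dry: Δz = 1.9 km ⇒ ΔT = -19°C; T = -16°C
  1900–4000 m, saturated: Δz = 2.1 km ⇒ ΔT = -12.81°C; T = -28.81°C
Environment:
  0–2600 m, environment, lower layer: Δz = 2.6 km ⇒ ΔT = -8.58°C; T = -5.58°C
  2600–4000 m, environment, upper layer: Δz = 1.4 km ⇒ ΔT = -14.84°C; T = -20.42°C
T_parcel − T_env = -28.81 − (-20.42) = -8.39°C

-8.39°C (parcel cooler than environment)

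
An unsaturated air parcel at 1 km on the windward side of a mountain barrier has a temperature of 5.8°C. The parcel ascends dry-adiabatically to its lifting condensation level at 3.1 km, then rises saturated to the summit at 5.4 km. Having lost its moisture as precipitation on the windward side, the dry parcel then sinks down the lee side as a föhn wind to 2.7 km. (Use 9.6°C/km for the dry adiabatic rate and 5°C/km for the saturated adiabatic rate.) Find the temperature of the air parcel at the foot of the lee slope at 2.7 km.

0.06°C

From 1000 m to 3100 m (dry): cools by 9.6 × 2.1 = 20.16°C, giving -14.36°C.
From 3100 m to 5400 m (saturated): cools by 5 × 2.3 = 11.5°C, giving -25.86°C.
From 5400 m to 2700 m (dry descent): warms by 9.6 × 2.7 = 25.92°C, giving 0.06°C.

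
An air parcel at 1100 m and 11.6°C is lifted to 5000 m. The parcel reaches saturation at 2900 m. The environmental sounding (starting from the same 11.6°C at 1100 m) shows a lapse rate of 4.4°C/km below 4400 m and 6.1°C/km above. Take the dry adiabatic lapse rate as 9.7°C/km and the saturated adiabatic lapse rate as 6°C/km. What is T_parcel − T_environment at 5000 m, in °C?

Parcel:
  1100–2900 m, dry: Δz = 1.8 km ⇒ ΔT = -17.46°C; T = -5.86°C
  2900–5000 m, saturated: Δz = 2.1 km ⇒ ΔT = -12.6°C; T = -18.46°C
Environment:
  1100–4400 m, environment, lower layer: Δz = 3.3 km ⇒ ΔT = -14.52°C; T = -2.92°C
  4400–5000 m, environment, upper layer: Δz = 0.6 km ⇒ ΔT = -3.66°C; T = -6.58°C
T_parcel − T_env = -18.46 − (-6.58) = -11.88°C

-11.88°C (parcel cooler than environment)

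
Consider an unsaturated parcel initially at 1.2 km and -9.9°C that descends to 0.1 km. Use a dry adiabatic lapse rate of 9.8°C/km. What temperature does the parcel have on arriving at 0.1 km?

0.88°C

From 1200 m to 100 m (dry adiabatic): warms by 9.8 × 1.1 = 10.78°C, giving 0.88°C.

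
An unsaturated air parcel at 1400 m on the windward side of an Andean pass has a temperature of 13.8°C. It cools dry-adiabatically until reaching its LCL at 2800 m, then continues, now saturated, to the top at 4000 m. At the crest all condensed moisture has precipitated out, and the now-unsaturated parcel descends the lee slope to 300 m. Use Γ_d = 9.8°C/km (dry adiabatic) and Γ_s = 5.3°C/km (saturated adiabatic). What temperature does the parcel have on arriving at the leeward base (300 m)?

1400 → 2800 m (dry, 9.8°C/km): ΔT = -9.8 × 1.4 = -13.72°C → T = 0.08°C
2800 → 4000 m (saturated, 5.3°C/km): ΔT = -5.3 × 1.2 = -6.36°C → T = -6.28°C
4000 → 300 m (dry descent, 9.8°C/km): ΔT = +9.8 × 3.7 = +36.26°C → T = 29.98°C

29.98°C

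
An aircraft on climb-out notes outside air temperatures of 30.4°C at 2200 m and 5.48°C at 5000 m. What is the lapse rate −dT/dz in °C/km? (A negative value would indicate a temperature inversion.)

8.9°C/km

Γ = −ΔT/Δz = (30.4 − 5.48) / (5000 − 2200) m
  = 24.92°C / 2.8 km = 8.9°C/km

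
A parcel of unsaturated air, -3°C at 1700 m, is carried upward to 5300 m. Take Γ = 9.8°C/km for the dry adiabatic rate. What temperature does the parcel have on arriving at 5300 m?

From 1700 m to 5300 m (dry adiabatic): cools by 9.8 × 3.6 = 35.28°C, giving -38.28°C.

-38.28°C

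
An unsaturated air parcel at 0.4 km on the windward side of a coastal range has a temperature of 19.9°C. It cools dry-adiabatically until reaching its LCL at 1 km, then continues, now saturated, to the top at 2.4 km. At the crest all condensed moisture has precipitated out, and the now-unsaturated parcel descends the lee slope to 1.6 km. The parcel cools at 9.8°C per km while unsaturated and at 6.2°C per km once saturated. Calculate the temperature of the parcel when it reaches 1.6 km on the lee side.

From 400 m to 1000 m (dry): cools by 9.8 × 0.6 = 5.88°C, giving 14.02°C.
From 1000 m to 2400 m (saturated): cools by 6.2 × 1.4 = 8.68°C, giving 5.34°C.
From 2400 m to 1600 m (dry descent): warms by 9.8 × 0.8 = 7.84°C, giving 13.18°C.

13.18°C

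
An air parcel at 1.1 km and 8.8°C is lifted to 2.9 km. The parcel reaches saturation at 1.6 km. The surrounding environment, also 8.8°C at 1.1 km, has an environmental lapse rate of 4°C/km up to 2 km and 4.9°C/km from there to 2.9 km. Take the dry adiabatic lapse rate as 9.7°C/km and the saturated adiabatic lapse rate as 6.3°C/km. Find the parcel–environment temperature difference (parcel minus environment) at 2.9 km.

-5.03°C (parcel cooler than environment)

Parcel:
  1100 → 1600 m (dry, 9.7°C/km): ΔT = -9.7 × 0.5 = -4.85°C → T = 3.95°C
  1600 → 2900 m (saturated, 6.3°C/km): ΔT = -6.3 × 1.3 = -8.19°C → T = -4.24°C
Environment:
  1100 → 2000 m (environment, lower layer, 4°C/km): ΔT = -4 × 0.9 = -3.6°C → T = 5.2°C
  2000 → 2900 m (environment, upper layer, 4.9°C/km): ΔT = -4.9 × 0.9 = -4.41°C → T = 0.79°C
T_parcel − T_env = -4.24 − 0.79 = -5.03°C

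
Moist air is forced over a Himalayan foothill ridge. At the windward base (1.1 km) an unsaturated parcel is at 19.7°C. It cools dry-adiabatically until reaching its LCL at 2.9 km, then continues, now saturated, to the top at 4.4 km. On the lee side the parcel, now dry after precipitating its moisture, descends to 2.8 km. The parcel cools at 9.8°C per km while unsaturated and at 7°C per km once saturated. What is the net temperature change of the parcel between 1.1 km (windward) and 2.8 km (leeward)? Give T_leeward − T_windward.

From 1100 m to 2900 m (dry): cools by 9.8 × 1.8 = 17.64°C, giving 2.06°C.
From 2900 m to 4400 m (saturated): cools by 7 × 1.5 = 10.5°C, giving -8.44°C.
From 4400 m to 2800 m (dry descent): warms by 9.8 × 1.6 = 15.68°C, giving 7.24°C.
Net change vs windward start: 7.24 − 19.7 = -12.46°C

-12.46°C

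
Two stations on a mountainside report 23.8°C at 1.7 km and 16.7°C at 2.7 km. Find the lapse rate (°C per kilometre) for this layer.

7.1°C/km

Γ = −ΔT/Δz = (23.8 − 16.7) / (2700 − 1700) m
  = 7.1°C / 1 km = 7.1°C/km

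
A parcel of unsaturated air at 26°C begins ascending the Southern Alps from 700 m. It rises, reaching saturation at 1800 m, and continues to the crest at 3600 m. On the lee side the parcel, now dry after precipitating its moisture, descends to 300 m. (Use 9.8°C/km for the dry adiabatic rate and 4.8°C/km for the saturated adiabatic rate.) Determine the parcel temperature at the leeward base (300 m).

38.92°C

700–1800 m, dry: Δz = 1.1 km ⇒ ΔT = -10.78°C; T = 15.22°C
1800–3600 m, saturated: Δz = 1.8 km ⇒ ΔT = -8.64°C; T = 6.58°C
3600–300 m, dry descent: Δz = 3.3 km ⇒ ΔT = +32.34°C; T = 38.92°C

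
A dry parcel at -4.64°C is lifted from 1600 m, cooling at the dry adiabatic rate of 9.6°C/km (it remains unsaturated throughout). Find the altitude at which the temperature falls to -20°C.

Height above start = (-4.64 − (-20)) / 9.6 = 1.6 km
Altitude = 1600 m + 1600 m = 3200 m

3200 m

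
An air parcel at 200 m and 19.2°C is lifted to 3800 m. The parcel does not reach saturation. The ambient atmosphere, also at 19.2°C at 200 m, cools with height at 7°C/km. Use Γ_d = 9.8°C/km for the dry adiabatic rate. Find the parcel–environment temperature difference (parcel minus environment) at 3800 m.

-10.08°C (parcel cooler than environment)

Parcel:
  Dry to 3800 m: -9.8 × 3.6 km = -35.28°C, so T = -16.08°C.
Environment:
  Environment to 3800 m: -7 × 3.6 km = -25.2°C, so T = -6°C.
T_parcel − T_env = -16.08 − (-6) = -10.08°C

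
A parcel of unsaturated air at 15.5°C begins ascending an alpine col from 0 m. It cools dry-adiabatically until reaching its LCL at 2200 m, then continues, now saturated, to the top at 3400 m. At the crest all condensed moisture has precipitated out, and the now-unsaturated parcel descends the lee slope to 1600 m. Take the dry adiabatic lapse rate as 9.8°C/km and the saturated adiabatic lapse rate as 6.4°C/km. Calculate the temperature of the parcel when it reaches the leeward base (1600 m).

From 0 m to 2200 m (dry): cools by 9.8 × 2.2 = 21.56°C, giving -6.06°C.
From 2200 m to 3400 m (saturated): cools by 6.4 × 1.2 = 7.68°C, giving -13.74°C.
From 3400 m to 1600 m (dry descent): warms by 9.8 × 1.8 = 17.64°C, giving 3.9°C.

3.9°C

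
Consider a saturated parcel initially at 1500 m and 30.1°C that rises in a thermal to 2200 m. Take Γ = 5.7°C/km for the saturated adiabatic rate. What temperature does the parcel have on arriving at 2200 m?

Saturated adiabatic to 2200 m: -5.7 × 0.7 km = -3.99°C, so T = 26.11°C.

26.11°C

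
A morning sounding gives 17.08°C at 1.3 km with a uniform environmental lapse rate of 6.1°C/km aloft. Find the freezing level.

4.1 km

Height above start = (17.08 − 0) / 6.1 = 2.8 km
Altitude = 1300 m + 2800 m = 4100 m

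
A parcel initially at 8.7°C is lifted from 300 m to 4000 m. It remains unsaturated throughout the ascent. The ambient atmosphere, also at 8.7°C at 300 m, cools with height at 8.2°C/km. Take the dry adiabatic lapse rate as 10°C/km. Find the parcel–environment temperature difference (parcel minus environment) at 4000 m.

-6.66°C (parcel cooler than environment)

Parcel:
  Dry to 4000 m: -10 × 3.7 km = -37°C, so T = -28.3°C.
Environment:
  Environment to 4000 m: -8.2 × 3.7 km = -30.34°C, so T = -21.64°C.
T_parcel − T_env = -28.3 − (-21.64) = -6.66°C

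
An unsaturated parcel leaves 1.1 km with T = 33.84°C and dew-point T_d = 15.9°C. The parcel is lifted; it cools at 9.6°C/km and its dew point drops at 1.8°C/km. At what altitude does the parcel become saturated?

T and T_d converge at 9.6 − 1.8 = 7.8°C per km
Height above start = (33.84 − 15.9) / 7.8 = 2.3 km
LCL altitude = 1100 m + 2300 m = 3400 m

3.4 km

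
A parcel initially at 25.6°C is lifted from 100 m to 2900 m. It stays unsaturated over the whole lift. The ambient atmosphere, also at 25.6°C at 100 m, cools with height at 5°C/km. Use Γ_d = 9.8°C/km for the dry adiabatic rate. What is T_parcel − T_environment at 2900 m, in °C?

Parcel:
  100 → 2900 m (dry, 9.8°C/km): ΔT = -9.8 × 2.8 = -27.44°C → T = -1.84°C
Environment:
  100 → 2900 m (environment, 5°C/km): ΔT = -5 × 2.8 = -14°C → T = 11.6°C
T_parcel − T_env = -1.84 − 11.6 = -13.44°C

-13.44°C (parcel cooler than environment)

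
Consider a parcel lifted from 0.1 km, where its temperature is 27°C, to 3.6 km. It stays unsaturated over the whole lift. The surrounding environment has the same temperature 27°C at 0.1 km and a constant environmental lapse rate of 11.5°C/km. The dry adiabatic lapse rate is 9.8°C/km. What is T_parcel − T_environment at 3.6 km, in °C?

Parcel:
  100–3600 m, dry: Δz = 3.5 km ⇒ ΔT = -34.3°C; T = -7.3°C
Environment:
  100–3600 m, environment: Δz = 3.5 km ⇒ ΔT = -40.25°C; T = -13.25°C
T_parcel − T_env = -7.3 − (-13.25) = +5.95°C

+5.95°C (parcel warmer than environment)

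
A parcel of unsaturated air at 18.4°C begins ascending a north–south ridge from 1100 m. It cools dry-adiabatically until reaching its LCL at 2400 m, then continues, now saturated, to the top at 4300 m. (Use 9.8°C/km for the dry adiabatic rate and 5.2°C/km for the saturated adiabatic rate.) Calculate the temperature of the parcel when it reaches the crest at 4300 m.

From 1100 m to 2400 m (dry): cools by 9.8 × 1.3 = 12.74°C, giving 5.66°C.
From 2400 m to 4300 m (saturated): cools by 5.2 × 1.9 = 9.88°C, giving -4.22°C.

-4.22°C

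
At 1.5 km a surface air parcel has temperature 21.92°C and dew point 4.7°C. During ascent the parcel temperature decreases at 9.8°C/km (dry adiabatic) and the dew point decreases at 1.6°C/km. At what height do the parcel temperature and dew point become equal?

3.6 km

T and T_d converge at 9.8 − 1.6 = 8.2°C per km
Height above start = (21.92 − 4.7) / 8.2 = 2.1 km
LCL altitude = 1500 m + 2100 m = 3600 m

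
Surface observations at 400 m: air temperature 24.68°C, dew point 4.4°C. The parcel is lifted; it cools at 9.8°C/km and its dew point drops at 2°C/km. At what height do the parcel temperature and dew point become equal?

3000 m

T and T_d converge at 9.8 − 2 = 7.8°C per km
Height above start = (24.68 − 4.4) / 7.8 = 2.6 km
LCL altitude = 400 m + 2600 m = 3000 m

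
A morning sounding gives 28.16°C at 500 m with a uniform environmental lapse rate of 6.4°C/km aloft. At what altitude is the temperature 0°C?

Height above start = (28.16 − 0) / 6.4 = 4.4 km
Altitude = 500 m + 4400 m = 4900 m

4900 m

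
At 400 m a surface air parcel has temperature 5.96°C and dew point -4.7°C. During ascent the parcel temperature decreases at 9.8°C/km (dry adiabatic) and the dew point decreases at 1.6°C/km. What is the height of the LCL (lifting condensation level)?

T and T_d converge at 9.8 − 1.6 = 8.2°C per km
Height above start = (5.96 − (-4.7)) / 8.2 = 1.3 km
LCL altitude = 400 m + 1300 m = 1700 m

1700 m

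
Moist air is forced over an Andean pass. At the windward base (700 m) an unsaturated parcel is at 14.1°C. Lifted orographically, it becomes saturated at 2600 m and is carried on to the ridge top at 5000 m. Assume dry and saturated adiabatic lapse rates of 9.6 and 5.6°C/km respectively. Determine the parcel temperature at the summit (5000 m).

-17.58°C

Dry to 2600 m: -9.6 × 1.9 km = -18.24°C, so T = -4.14°C.
Saturated to 5000 m: -5.6 × 2.4 km = -13.44°C, so T = -17.58°C.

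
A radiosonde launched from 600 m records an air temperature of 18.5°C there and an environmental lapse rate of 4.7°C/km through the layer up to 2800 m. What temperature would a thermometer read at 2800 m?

600 → 2800 m (environmental, 4.7°C/km): ΔT = -4.7 × 2.2 = -10.34°C → T = 8.16°C

8.16°C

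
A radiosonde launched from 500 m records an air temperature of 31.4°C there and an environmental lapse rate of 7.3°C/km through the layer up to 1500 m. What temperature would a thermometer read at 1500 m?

Environmental to 1500 m: -7.3 × 1 km = -7.3°C, so T = 24.1°C.

24.1°C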